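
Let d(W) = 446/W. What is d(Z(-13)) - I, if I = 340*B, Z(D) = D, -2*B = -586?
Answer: -1295506/13 ≈ -99654.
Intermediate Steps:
B = 293 (B = -½*(-586) = 293)
I = 99620 (I = 340*293 = 99620)
d(Z(-13)) - I = 446/(-13) - 1*99620 = 446*(-1/13) - 99620 = -446/13 - 99620 = -1295506/13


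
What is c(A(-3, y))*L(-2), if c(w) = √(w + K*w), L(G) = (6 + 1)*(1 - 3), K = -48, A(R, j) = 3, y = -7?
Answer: -14*I*√141 ≈ -166.24*I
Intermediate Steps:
L(G) = -14 (L(G) = 7*(-2) = -14)
c(w) = √47*√(-w) (c(w) = √(w - 48*w) = √(-47*w) = √47*√(-w))
c(A(-3, y))*L(-2) = (√47*√(-1*3))*(-14) = (√47*√(-3))*(-14) = (√47*(I*√3))*(-14) = (I*√141)*(-14) = -14*I*√141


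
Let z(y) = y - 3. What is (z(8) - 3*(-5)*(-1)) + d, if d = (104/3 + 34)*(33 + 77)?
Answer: 22630/3 ≈ 7543.3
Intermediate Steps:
d = 22660/3 (d = (104*(⅓) + 34)*110 = (104/3 + 34)*110 = (206/3)*110 = 22660/3 ≈ 7553.3)
z(y) = -3 + y
(z(8) - 3*(-5)*(-1)) + d = ((-3 + 8) - 3*(-5)*(-1)) + 22660/3 = (5 + 15*(-1)) + 22660/3 = (5 - 15) + 22660/3 = -10 + 22660/3 = 22630/3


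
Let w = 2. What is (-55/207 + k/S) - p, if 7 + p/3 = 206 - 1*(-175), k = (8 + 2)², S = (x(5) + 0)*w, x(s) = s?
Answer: -230239/207 ≈ -1112.3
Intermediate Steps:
S = 10 (S = (5 + 0)*2 = 5*2 = 10)
k = 100 (k = 10² = 100)
p = 1122 (p = -21 + 3*(206 - 1*(-175)) = -21 + 3*(206 + 175) = -21 + 3*381 = -21 + 1143 = 1122)
(-55/207 + k/S) - p = (-55/207 + 100/10) - 1*1122 = (-55*1/207 + 100*(⅒)) - 1122 = (-55/207 + 10) - 1122 = 2015/207 - 1122 = -230239/207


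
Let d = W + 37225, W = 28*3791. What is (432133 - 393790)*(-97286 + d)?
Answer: 1767113841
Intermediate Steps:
W = 106148
d = 143373 (d = 106148 + 37225 = 143373)
(432133 - 393790)*(-97286 + d) = (432133 - 393790)*(-97286 + 143373) = 38343*46087 = 1767113841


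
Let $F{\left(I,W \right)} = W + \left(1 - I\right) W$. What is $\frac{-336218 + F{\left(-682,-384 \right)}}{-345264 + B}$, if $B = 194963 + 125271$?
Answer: $\frac{299437}{12515} \approx 23.926$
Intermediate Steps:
$F{\left(I,W \right)} = W + W \left(1 - I\right)$
$B = 320234$
$\frac{-336218 + F{\left(-682,-384 \right)}}{-345264 + B} = \frac{-336218 - 384 \left(2 - -682\right)}{-345264 + 320234} = \frac{-336218 - 384 \left(2 + 682\right)}{-25030} = \left(-336218 - 262656\right) \left(- \frac{1}{25030}\right) = \left(-598874\right) \left(- \frac{1}{25030}\right) = \frac{299437}{12515}$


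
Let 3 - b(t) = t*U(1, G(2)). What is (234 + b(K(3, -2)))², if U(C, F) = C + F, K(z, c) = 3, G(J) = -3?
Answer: 59049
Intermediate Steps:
b(t) = 3 + 2*t (b(t) = 3 - t*(1 - 3) = 3 - t*(-2) = 3 - (-2)*t = 3 + 2*t)
(234 + b(K(3, -2)))² = (234 + (3 + 2*3))² = (234 + (3 + 6))² = (234 + 9)² = 243² = 59049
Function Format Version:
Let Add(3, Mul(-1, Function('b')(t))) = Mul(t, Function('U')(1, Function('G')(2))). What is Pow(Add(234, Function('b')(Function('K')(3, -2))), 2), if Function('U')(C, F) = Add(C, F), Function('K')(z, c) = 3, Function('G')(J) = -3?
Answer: 59049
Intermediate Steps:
Function('b')(t) = Add(3, Mul(2, t)) (Function('b')(t) = Add(3, Mul(-1, Mul(t, Add(1, -3)))) = Add(3, Mul(-1, Mul(t, -2))) = Add(3, Mul(-1, Mul(-2, t))) = Add(3, Mul(2, t)))
Pow(Add(234, Function('b')(Function('K')(3, -2))), 2) = Pow(Add(234, Add(3, Mul(2, 3))), 2) = Pow(Add(234, Add(3, 6)), 2) = Pow(Add(234, 9), 2) = Pow(243, 2) = 59049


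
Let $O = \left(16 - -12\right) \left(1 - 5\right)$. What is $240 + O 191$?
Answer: $-21152$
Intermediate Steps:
$O = -112$ ($O = \left(16 + 12\right) \left(1 - 5\right) = 28 \left(-4\right) = -112$)
$240 + O 191 = 240 - 21392 = -21152$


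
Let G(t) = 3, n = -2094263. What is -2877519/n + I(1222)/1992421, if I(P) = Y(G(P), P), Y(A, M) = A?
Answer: 5733235566288/4172653580723 ≈ 1.3740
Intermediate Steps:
I(P) = 3
-2877519/n + I(1222)/1992421 = -2877519/(-2094263) + 3/1992421 = -2877519*(-1/2094263) + 3*(1/1992421) = 2877519/2094263 + 3/1992421 = 5733235566288/4172653580723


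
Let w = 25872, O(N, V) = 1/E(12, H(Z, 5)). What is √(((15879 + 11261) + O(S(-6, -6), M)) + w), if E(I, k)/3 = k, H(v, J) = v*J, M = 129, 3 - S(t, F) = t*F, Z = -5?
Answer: √11927697/15 ≈ 230.24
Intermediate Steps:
S(t, F) = 3 - F*t (S(t, F) = 3 - t*F = 3 - F*t)
H(v, J) = J*v
E(I, k) = 3*k
O(N, V) = -1/75 (O(N, V) = 1/(3*(5*(-5))) = 1/(3*(-25)) = 1/(-75) = -1/75)
√(((15879 + 11261) + O(S(-6, -6), M)) + w) = √(((15879 + 11261) - 1/75) + 25872) = √((27140 - 1/75) + 25872) = √(2035499/75 + 25872) = √(3975899/75) = √11927697/15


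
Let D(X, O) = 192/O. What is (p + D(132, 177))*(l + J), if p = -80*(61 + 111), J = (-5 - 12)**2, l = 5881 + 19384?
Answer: -20744123904/59 ≈ -3.5160e+8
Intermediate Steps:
l = 25265
J = 289 (J = (-17)**2 = 289)
p = -13760 (p = -80*172 = -13760)
(p + D(132, 177))*(l + J) = (-13760 + 192/177)*(25265 + 289) = (-13760 + 192*(1/177))*25554 = (-13760 + 64/59)*25554 = -811776/59*25554 = -20744123904/59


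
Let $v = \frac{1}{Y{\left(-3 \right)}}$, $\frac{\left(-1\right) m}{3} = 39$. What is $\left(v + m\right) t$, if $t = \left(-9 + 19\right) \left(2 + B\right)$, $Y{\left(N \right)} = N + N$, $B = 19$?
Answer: $-24605$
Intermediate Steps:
$m = -117$ ($m = \left(-3\right) 39 = -117$)
$Y{\left(N \right)} = 2 N$
$v = - \frac{1}{6}$ ($v = \frac{1}{2 \left(-3\right)} = \frac{1}{-6} = - \frac{1}{6} \approx -0.16667$)
$t = 210$ ($t = \left(-9 + 19\right) \left(2 + 19\right) = 10 \cdot 21 = 210$)
$\left(v + m\right) t = \left(- \frac{1}{6} - 117\right) 210 = \left(- \frac{703}{6}\right) 210 = -24605$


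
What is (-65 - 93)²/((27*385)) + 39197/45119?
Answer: 1533803531/469012005 ≈ 3.2703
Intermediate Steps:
(-65 - 93)²/((27*385)) + 39197/45119 = (-158)²/10395 + 39197*(1/45119) = 24964*(1/10395) + 39197/45119 = 24964/10395 + 39197/45119 = 1533803531/469012005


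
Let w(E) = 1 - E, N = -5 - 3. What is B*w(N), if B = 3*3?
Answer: 81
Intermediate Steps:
B = 9
N = -8
B*w(N) = 9*(1 - 1*(-8)) = 9*(1 + 8) = 9*9 = 81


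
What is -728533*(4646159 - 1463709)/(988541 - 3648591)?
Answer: 46370396917/53201 ≈ 8.7161e+5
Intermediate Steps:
-728533*(4646159 - 1463709)/(988541 - 3648591) = -728533/((-2660050/3182450)) = -728533/((-2660050*1/3182450)) = -728533/(-53201/63649) = -728533*(-63649/53201) = 46370396917/53201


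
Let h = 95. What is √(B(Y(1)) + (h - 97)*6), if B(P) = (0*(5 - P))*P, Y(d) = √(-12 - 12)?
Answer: 2*I*√3 ≈ 3.4641*I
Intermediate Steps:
Y(d) = 2*I*√6 (Y(d) = √(-24) = 2*I*√6)
B(P) = 0 (B(P) = 0*P = 0)
√(B(Y(1)) + (h - 97)*6) = √(0 + (95 - 97)*6) = √(0 - 2*6) = √(0 - 12) = √(-12) = 2*I*√3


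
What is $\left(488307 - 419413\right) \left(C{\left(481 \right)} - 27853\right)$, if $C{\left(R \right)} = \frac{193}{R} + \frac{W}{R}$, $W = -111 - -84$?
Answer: $- \frac{24945450474}{13} \approx -1.9189 \cdot 10^{9}$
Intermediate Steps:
$W = -27$ ($W = -111 + 84 = -27$)
$C{\left(R \right)} = \frac{166}{R}$ ($C{\left(R \right)} = \frac{193}{R} - \frac{27}{R} = \frac{166}{R}$)
$\left(488307 - 419413\right) \left(C{\left(481 \right)} - 27853\right) = \left(488307 - 419413\right) \left(\frac{166}{481} - 27853\right) = 68894 \left(166 \cdot \frac{1}{481} - 27853\right) = 68894 \left(\frac{166}{481} - 27853\right) = 68894 \left(- \frac{13397127}{481}\right) = - \frac{24945450474}{13}$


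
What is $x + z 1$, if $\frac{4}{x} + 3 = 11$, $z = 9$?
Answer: $\frac{19}{2} \approx 9.5$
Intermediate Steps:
$x = \frac{1}{2}$ ($x = \frac{4}{-3 + 11} = \frac{4}{8} = 4 \cdot \frac{1}{8} = \frac{1}{2} \approx 0.5$)
$x + z 1 = \frac{1}{2} + 9 \cdot 1 = \frac{1}{2} + 9 = \frac{19}{2}$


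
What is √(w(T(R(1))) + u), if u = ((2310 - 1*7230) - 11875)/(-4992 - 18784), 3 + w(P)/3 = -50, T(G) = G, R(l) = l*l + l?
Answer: I*√5592693254/5944 ≈ 12.581*I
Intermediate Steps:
R(l) = l + l² (R(l) = l² + l = l + l²)
w(P) = -159 (w(P) = -9 + 3*(-50) = -9 - 150 = -159)
u = 16795/23776 (u = ((2310 - 7230) - 11875)/(-23776) = (-4920 - 11875)*(-1/23776) = -16795*(-1/23776) = 16795/23776 ≈ 0.70638)
√(w(T(R(1))) + u) = √(-159 + 16795/23776) = √(-3763589/23776) = I*√5592693254/5944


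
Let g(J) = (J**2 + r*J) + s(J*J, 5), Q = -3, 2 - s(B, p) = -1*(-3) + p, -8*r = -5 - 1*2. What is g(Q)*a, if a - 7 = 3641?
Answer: 1368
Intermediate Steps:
r = 7/8 (r = -(-5 - 1*2)/8 = -(-5 - 2)/8 = -1/8*(-7) = 7/8 ≈ 0.87500)
s(B, p) = -1 - p (s(B, p) = 2 - (-1*(-3) + p) = 2 - (3 + p) = 2 + (-3 - p) = -1 - p)
g(J) = -6 + J**2 + 7*J/8 (g(J) = (J**2 + 7*J/8) + (-1 - 1*5) = (J**2 + 7*J/8) + (-1 - 5) = (J**2 + 7*J/8) - 6 = -6 + J**2 + 7*J/8)
a = 3648 (a = 7 + 3641 = 3648)
g(Q)*a = (-6 + (-3)**2 + (7/8)*(-3))*3648 = (-6 + 9 - 21/8)*3648 = (3/8)*3648 = 1368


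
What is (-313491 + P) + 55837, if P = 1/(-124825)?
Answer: -32161660551/124825 ≈ -2.5765e+5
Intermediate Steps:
P = -1/124825 ≈ -8.0112e-6
(-313491 + P) + 55837 = (-313491 - 1/124825) + 55837 = -39131514076/124825 + 55837 = -32161660551/124825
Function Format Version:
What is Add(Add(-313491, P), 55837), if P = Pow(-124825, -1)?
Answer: Rational(-32161660551, 124825) ≈ -2.5765e+5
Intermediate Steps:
P = Rational(-1, 124825) ≈ -8.0112e-6
Add(Add(-313491, P), 55837) = Add(Add(-313491, Rational(-1, 124825)), 55837) = Add(Rational(-39131514076, 124825), 55837) = Rational(-32161660551, 124825)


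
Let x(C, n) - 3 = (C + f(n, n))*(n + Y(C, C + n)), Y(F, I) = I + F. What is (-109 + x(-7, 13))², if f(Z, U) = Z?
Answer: 1156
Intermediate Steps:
Y(F, I) = F + I
x(C, n) = 3 + (C + n)*(2*C + 2*n) (x(C, n) = 3 + (C + n)*(n + (C + (C + n))) = 3 + (C + n)*(n + (n + 2*C)) = 3 + (C + n)*(2*C + 2*n))
(-109 + x(-7, 13))² = (-109 + (3 + 2*(-7)² + 2*13² + 4*(-7)*13))² = (-109 + (3 + 2*49 + 2*169 - 364))² = (-109 + (3 + 98 + 338 - 364))² = (-109 + 75)² = (-34)² = 1156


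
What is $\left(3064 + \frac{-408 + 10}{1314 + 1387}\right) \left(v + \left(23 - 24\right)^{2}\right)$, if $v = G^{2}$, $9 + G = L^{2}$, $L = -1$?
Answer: $\frac{537905290}{2701} \approx 1.9915 \cdot 10^{5}$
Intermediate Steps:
$G = -8$ ($G = -9 + \left(-1\right)^{2} = -9 + 1 = -8$)
$v = 64$ ($v = \left(-8\right)^{2} = 64$)
$\left(3064 + \frac{-408 + 10}{1314 + 1387}\right) \left(v + \left(23 - 24\right)^{2}\right) = \left(3064 + \frac{-408 + 10}{1314 + 1387}\right) \left(64 + \left(23 - 24\right)^{2}\right) = \left(3064 - \frac{398}{2701}\right) \left(64 + \left(-1\right)^{2}\right) = \left(3064 - \frac{398}{2701}\right) \left(64 + 1\right) = \left(3064 - \frac{398}{2701}\right) 65 = \frac{8275466}{2701} \cdot 65 = \frac{537905290}{2701}$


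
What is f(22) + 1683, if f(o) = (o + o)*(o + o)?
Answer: 3619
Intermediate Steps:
f(o) = 4*o² (f(o) = (2*o)*(2*o) = 4*o²)
f(22) + 1683 = 4*22² + 1683 = 4*484 + 1683 = 1936 + 1683 = 3619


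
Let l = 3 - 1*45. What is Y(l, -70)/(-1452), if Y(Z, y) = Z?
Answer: 7/242 ≈ 0.028926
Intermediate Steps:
l = -42 (l = 3 - 45 = -42)
Y(l, -70)/(-1452) = -42/(-1452) = -42*(-1/1452) = 7/242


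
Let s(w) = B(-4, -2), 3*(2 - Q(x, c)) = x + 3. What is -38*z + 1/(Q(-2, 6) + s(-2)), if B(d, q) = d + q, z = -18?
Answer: 8889/13 ≈ 683.77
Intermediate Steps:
Q(x, c) = 1 - x/3 (Q(x, c) = 2 - (x + 3)/3 = 2 - (3 + x)/3 = 2 + (-1 - x/3) = 1 - x/3)
s(w) = -6 (s(w) = -4 - 2 = -6)
-38*z + 1/(Q(-2, 6) + s(-2)) = -38*(-18) + 1/((1 - ⅓*(-2)) - 6) = 684 + 1/((1 + ⅔) - 6) = 684 + 1/(5/3 - 6) = 684 + 1/(-13/3) = 684 - 3/13 = 8889/13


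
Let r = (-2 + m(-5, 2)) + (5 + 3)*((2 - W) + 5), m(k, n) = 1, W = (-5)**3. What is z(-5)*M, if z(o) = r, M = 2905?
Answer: 3064775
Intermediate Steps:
W = -125
r = 1055 (r = (-2 + 1) + (5 + 3)*((2 - 1*(-125)) + 5) = -1 + 8*((2 + 125) + 5) = -1 + 8*(127 + 5) = -1 + 8*132 = -1 + 1056 = 1055)
z(o) = 1055
z(-5)*M = 1055*2905 = 3064775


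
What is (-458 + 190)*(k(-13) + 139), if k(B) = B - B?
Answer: -37252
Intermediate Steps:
k(B) = 0
(-458 + 190)*(k(-13) + 139) = (-458 + 190)*(0 + 139) = -268*139 = -37252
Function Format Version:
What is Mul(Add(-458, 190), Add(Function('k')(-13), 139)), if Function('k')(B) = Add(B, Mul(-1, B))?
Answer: -37252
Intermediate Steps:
Function('k')(B) = 0
Mul(Add(-458, 190), Add(Function('k')(-13), 139)) = Mul(Add(-458, 190), Add(0, 139)) = Mul(-268, 139) = -37252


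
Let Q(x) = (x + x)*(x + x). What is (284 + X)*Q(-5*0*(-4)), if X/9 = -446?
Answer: 0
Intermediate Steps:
Q(x) = 4*x**2 (Q(x) = (2*x)*(2*x) = 4*x**2)
X = -4014 (X = 9*(-446) = -4014)
(284 + X)*Q(-5*0*(-4)) = (284 - 4014)*(4*(-5*0*(-4))**2) = -14920*(0*(-4))**2 = -14920*0**2 = -14920*0 = -3730*0 = 0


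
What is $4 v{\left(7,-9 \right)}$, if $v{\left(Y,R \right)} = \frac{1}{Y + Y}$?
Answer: $\frac{2}{7} \approx 0.28571$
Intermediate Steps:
$v{\left(Y,R \right)} = \frac{1}{2 Y}$
$4 v{\left(7,-9 \right)} = 4 \frac{1}{2 \cdot 7} = 4 \cdot \frac{1}{2} \cdot \frac{1}{7} = 4 \cdot \frac{1}{14} = \frac{2}{7}$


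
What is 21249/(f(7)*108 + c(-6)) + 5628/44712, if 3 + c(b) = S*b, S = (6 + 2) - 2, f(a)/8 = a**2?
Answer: 1434943/2284038 ≈ 0.62825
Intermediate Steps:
f(a) = 8*a**2
S = 6 (S = 8 - 2 = 6)
c(b) = -3 + 6*b
21249/(f(7)*108 + c(-6)) + 5628/44712 = 21249/((8*7**2)*108 + (-3 + 6*(-6))) + 5628/44712 = 21249/((8*49)*108 + (-3 - 36)) + 5628*(1/44712) = 21249/(392*108 - 39) + 469/3726 = 21249/(42336 - 39) + 469/3726 = 21249/42297 + 469/3726 = 21249*(1/42297) + 469/3726 = 7083/14099 + 469/3726 = 1434943/2284038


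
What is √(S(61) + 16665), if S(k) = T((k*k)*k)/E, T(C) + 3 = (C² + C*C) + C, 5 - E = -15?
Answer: 5*√206082618 ≈ 71778.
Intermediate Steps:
E = 20 (E = 5 - 1*(-15) = 5 + 15 = 20)
T(C) = -3 + C + 2*C² (T(C) = -3 + ((C² + C*C) + C) = -3 + ((C² + C²) + C) = -3 + (2*C² + C) = -3 + (C + 2*C²) = -3 + C + 2*C²)
S(k) = -3/20 + k⁶/10 + k³/20 (S(k) = (-3 + (k*k)*k + 2*((k*k)*k)²)/20 = (-3 + k²*k + 2*(k²*k)²)*(1/20) = (-3 + k³ + 2*(k³)²)*(1/20) = (-3 + k³ + 2*k⁶)*(1/20) = -3/20 + k⁶/10 + k³/20)
√(S(61) + 16665) = √((-3/20 + (⅒)*61⁶ + (1/20)*61³) + 16665) = √((-3/20 + (⅒)*51520374361 + (1/20)*226981) + 16665) = √((-3/20 + 51520374361/10 + 226981/20) + 16665) = √(5152048785 + 16665) = √5152065450 = 5*√206082618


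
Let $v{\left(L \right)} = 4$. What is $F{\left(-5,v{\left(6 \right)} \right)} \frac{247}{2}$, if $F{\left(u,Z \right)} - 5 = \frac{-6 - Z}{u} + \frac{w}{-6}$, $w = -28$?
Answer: $\frac{8645}{6} \approx 1440.8$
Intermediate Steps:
$F{\left(u,Z \right)} = \frac{29}{3} + \frac{-6 - Z}{u}$ ($F{\left(u,Z \right)} = 5 + \left(\frac{-6 - Z}{u} - \frac{28}{-6}\right) = 5 + \left(\frac{-6 - Z}{u} - - \frac{14}{3}\right) = 5 + \left(\frac{-6 - Z}{u} + \frac{14}{3}\right) = 5 + \left(\frac{14}{3} + \frac{-6 - Z}{u}\right) = \frac{29}{3} + \frac{-6 - Z}{u}$)
$F{\left(-5,v{\left(6 \right)} \right)} \frac{247}{2} = \frac{-6 - 4 + \frac{29}{3} \left(-5\right)}{-5} \cdot \frac{247}{2} = - \frac{-6 - 4 - \frac{145}{3}}{5} \cdot 247 \cdot \frac{1}{2} = \left(- \frac{1}{5}\right) \left(- \frac{175}{3}\right) \frac{247}{2} = \frac{35}{3} \cdot \frac{247}{2} = \frac{8645}{6}$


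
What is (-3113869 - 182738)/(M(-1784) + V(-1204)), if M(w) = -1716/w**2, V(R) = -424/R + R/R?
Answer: -789520445126448/323706119 ≈ -2.4390e+6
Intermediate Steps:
V(R) = 1 - 424/R (V(R) = -424/R + 1 = 1 - 424/R)
M(w) = -1716/w**2
(-3113869 - 182738)/(M(-1784) + V(-1204)) = (-3113869 - 182738)/(-1716/(-1784)**2 + (-424 - 1204)/(-1204)) = -3296607/(-1716*1/3182656 - 1/1204*(-1628)) = -3296607/(-429/795664 + 407/301) = -3296607/323706119/239494864 = -3296607*239494864/323706119 = -789520445126448/323706119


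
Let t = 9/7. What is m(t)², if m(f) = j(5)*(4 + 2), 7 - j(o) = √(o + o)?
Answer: 2124 - 504*√10 ≈ 530.21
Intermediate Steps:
j(o) = 7 - √2*√o (j(o) = 7 - √(o + o) = 7 - √(2*o) = 7 - √2*√o)
t = 9/7 (t = 9*(⅐) = 9/7 ≈ 1.2857)
m(f) = 42 - 6*√10 (m(f) = (7 - √2*√5)*(4 + 2) = (7 - √10)*6 = 42 - 6*√10)
m(t)² = (42 - 6*√10)²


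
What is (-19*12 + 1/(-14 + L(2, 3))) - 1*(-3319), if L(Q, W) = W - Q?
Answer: 40182/13 ≈ 3090.9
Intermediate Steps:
(-19*12 + 1/(-14 + L(2, 3))) - 1*(-3319) = (-19*12 + 1/(-14 + (3 - 1*2))) - 1*(-3319) = (-228 + 1/(-14 + (3 - 2))) + 3319 = (-228 + 1/(-14 + 1)) + 3319 = (-228 + 1/(-13)) + 3319 = (-228 - 1/13) + 3319 = -2965/13 + 3319 = 40182/13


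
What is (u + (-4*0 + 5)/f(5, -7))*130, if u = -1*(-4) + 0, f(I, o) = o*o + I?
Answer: 14365/27 ≈ 532.04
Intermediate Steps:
f(I, o) = I + o² (f(I, o) = o² + I = I + o²)
u = 4 (u = 4 + 0 = 4)
(u + (-4*0 + 5)/f(5, -7))*130 = (4 + (-4*0 + 5)/(5 + (-7)²))*130 = (4 + (0 + 5)/(5 + 49))*130 = (4 + 5/54)*130 = (221/54)*130 = 14365/27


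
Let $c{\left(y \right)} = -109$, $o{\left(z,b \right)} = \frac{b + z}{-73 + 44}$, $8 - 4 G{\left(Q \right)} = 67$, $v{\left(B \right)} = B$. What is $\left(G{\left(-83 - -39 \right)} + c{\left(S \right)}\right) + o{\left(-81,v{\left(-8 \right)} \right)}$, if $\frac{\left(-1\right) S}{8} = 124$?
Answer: $- \frac{13999}{116} \approx -120.68$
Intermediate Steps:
$G{\left(Q \right)} = - \frac{59}{4}$ ($G{\left(Q \right)} = 2 - \frac{67}{4} = - \frac{59}{4}$)
$o{\left(z,b \right)} = - \frac{b}{29} - \frac{z}{29}$ ($o{\left(z,b \right)} = \frac{b + z}{-29} = \left(b + z\right) \left(- \frac{1}{29}\right) = - \frac{b}{29} - \frac{z}{29}$)
$S = -992$ ($S = \left(-8\right) 124 = -992$)
$\left(G{\left(-83 - -39 \right)} + c{\left(S \right)}\right) + o{\left(-81,v{\left(-8 \right)} \right)} = \left(- \frac{59}{4} - 109\right) - - \frac{89}{29} = - \frac{495}{4} + \left(\frac{8}{29} + \frac{81}{29}\right) = - \frac{495}{4} + \frac{89}{29} = - \frac{13999}{116}$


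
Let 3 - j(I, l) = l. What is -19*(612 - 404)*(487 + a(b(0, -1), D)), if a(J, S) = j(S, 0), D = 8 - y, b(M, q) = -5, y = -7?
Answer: -1936480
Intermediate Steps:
j(I, l) = 3 - l
D = 15 (D = 8 - 1*(-7) = 8 + 7 = 15)
a(J, S) = 3 (a(J, S) = 3 - 1*0 = 3 + 0 = 3)
-19*(612 - 404)*(487 + a(b(0, -1), D)) = -19*(612 - 404)*(487 + 3) = -3952*490 = -19*101920 = -1936480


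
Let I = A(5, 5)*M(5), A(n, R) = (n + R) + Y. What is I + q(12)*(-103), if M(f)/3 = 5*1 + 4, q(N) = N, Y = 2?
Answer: -912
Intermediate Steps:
A(n, R) = 2 + R + n (A(n, R) = (n + R) + 2 = (R + n) + 2 = 2 + R + n)
M(f) = 27 (M(f) = 3*(5*1 + 4) = 3*(5 + 4) = 3*9 = 27)
I = 324 (I = (2 + 5 + 5)*27 = 12*27 = 324)
I + q(12)*(-103) = 324 + 12*(-103) = 324 - 1236 = -912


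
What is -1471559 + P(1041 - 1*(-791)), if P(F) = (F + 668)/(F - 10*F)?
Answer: -6065766823/4122 ≈ -1.4716e+6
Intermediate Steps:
P(F) = -(668 + F)/(9*F) (P(F) = (668 + F)/((-9*F)) = (668 + F)*(-1/(9*F)) = -(668 + F)/(9*F))
-1471559 + P(1041 - 1*(-791)) = -1471559 + (-668 - (1041 - 1*(-791)))/(9*(1041 - 1*(-791))) = -1471559 + (-668 - (1041 + 791))/(9*(1041 + 791)) = -1471559 + (⅑)*(-668 - 1*1832)/1832 = -1471559 + (⅑)*(1/1832)*(-668 - 1832) = -1471559 + (⅑)*(1/1832)*(-2500) = -1471559 - 625/4122 = -6065766823/4122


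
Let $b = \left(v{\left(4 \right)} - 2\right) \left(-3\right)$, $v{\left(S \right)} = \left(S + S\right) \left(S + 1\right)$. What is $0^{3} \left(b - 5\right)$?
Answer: $0$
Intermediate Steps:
$v{\left(S \right)} = 2 S \left(1 + S\right)$
$b = -114$ ($b = \left(2 \cdot 4 \left(1 + 4\right) - 2\right) \left(-3\right) = \left(2 \cdot 4 \cdot 5 - 2\right) \left(-3\right) = \left(40 - 2\right) \left(-3\right) = 38 \left(-3\right) = -114$)
$0^{3} \left(b - 5\right) = 0^{3} \left(-114 - 5\right) = 0 \left(-119\right) = 0$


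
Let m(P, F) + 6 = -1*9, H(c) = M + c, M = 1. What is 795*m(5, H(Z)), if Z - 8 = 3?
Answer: -11925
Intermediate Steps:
Z = 11 (Z = 8 + 3 = 11)
H(c) = 1 + c
m(P, F) = -15 (m(P, F) = -6 - 1*9 = -6 - 9 = -15)
795*m(5, H(Z)) = 795*(-15) = -11925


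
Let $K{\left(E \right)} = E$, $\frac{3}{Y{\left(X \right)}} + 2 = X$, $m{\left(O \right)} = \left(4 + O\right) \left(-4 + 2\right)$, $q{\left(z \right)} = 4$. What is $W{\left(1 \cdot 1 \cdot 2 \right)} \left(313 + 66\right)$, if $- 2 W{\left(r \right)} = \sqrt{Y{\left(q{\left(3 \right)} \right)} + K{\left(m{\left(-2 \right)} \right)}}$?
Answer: $- \frac{379 i \sqrt{10}}{4} \approx - 299.63 i$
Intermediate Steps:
$m{\left(O \right)} = -8 - 2 O$ ($m{\left(O \right)} = \left(4 + O\right) \left(-2\right) = -8 - 2 O$)
$Y{\left(X \right)} = \frac{3}{-2 + X}$
$W{\left(r \right)} = - \frac{i \sqrt{10}}{4}$ ($W{\left(r \right)} = - \frac{\sqrt{\frac{3}{-2 + 4} - 4}}{2} = - \frac{\sqrt{\frac{3}{2} + \left(-8 + 4\right)}}{2} = - \frac{\sqrt{3 \cdot \frac{1}{2} - 4}}{2} = - \frac{\sqrt{\frac{3}{2} - 4}}{2} = - \frac{\sqrt{- \frac{5}{2}}}{2} = - \frac{\frac{1}{2} i \sqrt{10}}{2} = - \frac{i \sqrt{10}}{4}$)
$W{\left(1 \cdot 1 \cdot 2 \right)} \left(313 + 66\right) = - \frac{i \sqrt{10}}{4} \left(313 + 66\right) = - \frac{i \sqrt{10}}{4} \cdot 379 = - \frac{379 i \sqrt{10}}{4}$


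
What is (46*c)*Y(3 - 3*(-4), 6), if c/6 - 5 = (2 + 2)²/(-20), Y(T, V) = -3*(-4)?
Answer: 69552/5 ≈ 13910.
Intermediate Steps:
Y(T, V) = 12
c = 126/5 (c = 30 + 6*((2 + 2)²/(-20)) = 30 + 6*(4²*(-1/20)) = 30 + 6*(16*(-1/20)) = 30 + 6*(-⅘) = 30 - 24/5 = 126/5 ≈ 25.200)
(46*c)*Y(3 - 3*(-4), 6) = (46*(126/5))*12 = (5796/5)*12 = 69552/5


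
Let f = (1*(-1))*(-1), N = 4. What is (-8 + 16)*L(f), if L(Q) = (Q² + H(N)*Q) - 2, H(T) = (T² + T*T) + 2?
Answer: 264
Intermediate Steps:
H(T) = 2 + 2*T² (H(T) = (T² + T²) + 2 = 2*T² + 2 = 2 + 2*T²)
f = 1 (f = -1*(-1) = 1)
L(Q) = -2 + Q² + 34*Q (L(Q) = (Q² + (2 + 2*4²)*Q) - 2 = (Q² + (2 + 2*16)*Q) - 2 = (Q² + (2 + 32)*Q) - 2 = (Q² + 34*Q) - 2 = -2 + Q² + 34*Q)
(-8 + 16)*L(f) = (-8 + 16)*(-2 + 1² + 34*1) = 8*(-2 + 1 + 34) = 8*33 = 264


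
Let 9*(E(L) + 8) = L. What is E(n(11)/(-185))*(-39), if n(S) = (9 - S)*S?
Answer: 172874/555 ≈ 311.48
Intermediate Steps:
n(S) = S*(9 - S)
E(L) = -8 + L/9
E(n(11)/(-185))*(-39) = (-8 + ((11*(9 - 1*11))/(-185))/9)*(-39) = (-8 + ((11*(9 - 11))*(-1/185))/9)*(-39) = (-8 + ((11*(-2))*(-1/185))/9)*(-39) = (-8 + (-22*(-1/185))/9)*(-39) = (-8 + (1/9)*(22/185))*(-39) = (-8 + 22/1665)*(-39) = -13298/1665*(-39) = 172874/555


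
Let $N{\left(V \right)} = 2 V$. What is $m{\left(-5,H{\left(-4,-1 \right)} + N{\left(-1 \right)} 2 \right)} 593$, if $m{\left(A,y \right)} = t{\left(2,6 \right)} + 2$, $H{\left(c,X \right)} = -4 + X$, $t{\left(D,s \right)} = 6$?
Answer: $4744$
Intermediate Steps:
$m{\left(A,y \right)} = 8$ ($m{\left(A,y \right)} = 6 + 2 = 8$)
$m{\left(-5,H{\left(-4,-1 \right)} + N{\left(-1 \right)} 2 \right)} 593 = 8 \cdot 593 = 4744$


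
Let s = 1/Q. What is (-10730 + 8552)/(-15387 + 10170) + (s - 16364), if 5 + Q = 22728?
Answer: -646611821471/39515297 ≈ -16364.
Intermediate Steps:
Q = 22723 (Q = -5 + 22728 = 22723)
s = 1/22723 ≈ 4.4008e-5
(-10730 + 8552)/(-15387 + 10170) + (s - 16364) = (-10730 + 8552)/(-15387 + 10170) + (1/22723 - 16364) = -2178/(-5217) - 371839171/22723 = -2178*(-1/5217) - 371839171/22723 = 726/1739 - 371839171/22723 = -646611821471/39515297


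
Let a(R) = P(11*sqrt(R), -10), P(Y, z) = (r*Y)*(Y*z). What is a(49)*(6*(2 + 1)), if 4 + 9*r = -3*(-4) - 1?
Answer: -830060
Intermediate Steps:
r = 7/9 (r = -4/9 + (-3*(-4) - 1)/9 = -4/9 + (12 - 1)/9 = -4/9 + (1/9)*11 = -4/9 + 11/9 = 7/9 ≈ 0.77778)
P(Y, z) = 7*z*Y**2/9 (P(Y, z) = (7*Y/9)*(Y*z) = 7*z*Y**2/9)
a(R) = -8470*R/9 (a(R) = (7/9)*(-10)*(11*sqrt(R))**2 = (7/9)*(-10)*(121*R) = -8470*R/9)
a(49)*(6*(2 + 1)) = (-8470/9*49)*(6*(2 + 1)) = -830060*3/3 = -415030/9*18 = -830060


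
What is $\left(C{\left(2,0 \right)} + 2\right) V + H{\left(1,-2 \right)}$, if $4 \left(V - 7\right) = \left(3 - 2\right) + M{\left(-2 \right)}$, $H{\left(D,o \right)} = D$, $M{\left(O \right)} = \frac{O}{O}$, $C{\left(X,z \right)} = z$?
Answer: $16$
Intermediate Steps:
$M{\left(O \right)} = 1$
$V = \frac{15}{2}$ ($V = 7 + \frac{\left(3 - 2\right) + 1}{4} = 7 + \frac{1 + 1}{4} = 7 + \frac{1}{4} \cdot 2 = 7 + \frac{1}{2} = \frac{15}{2} \approx 7.5$)
$\left(C{\left(2,0 \right)} + 2\right) V + H{\left(1,-2 \right)} = \left(0 + 2\right) \frac{15}{2} + 1 = 2 \cdot \frac{15}{2} + 1 = 15 + 1 = 16$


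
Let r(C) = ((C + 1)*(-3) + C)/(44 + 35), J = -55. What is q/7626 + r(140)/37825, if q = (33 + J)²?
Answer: 722059271/11393911275 ≈ 0.063372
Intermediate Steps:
r(C) = -3/79 - 2*C/79 (r(C) = ((1 + C)*(-3) + C)/79 = ((-3 - 3*C) + C)*(1/79) = (-3 - 2*C)*(1/79) = -3/79 - 2*C/79)
q = 484 (q = (33 - 55)² = (-22)² = 484)
q/7626 + r(140)/37825 = 484/7626 + (-3/79 - 2/79*140)/37825 = 484*(1/7626) + (-3/79 - 280/79)*(1/37825) = 242/3813 - 283/79*1/37825 = 242/3813 - 283/2988175 = 722059271/11393911275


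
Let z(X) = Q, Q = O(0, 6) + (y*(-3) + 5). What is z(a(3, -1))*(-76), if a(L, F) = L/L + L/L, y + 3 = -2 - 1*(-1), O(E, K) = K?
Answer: -1748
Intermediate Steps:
y = -4 (y = -3 + (-2 - 1*(-1)) = -3 + (-2 + 1) = -3 - 1 = -4)
a(L, F) = 2 (a(L, F) = 1 + 1 = 2)
Q = 23 (Q = 6 + (-4*(-3) + 5) = 6 + (12 + 5) = 6 + 17 = 23)
z(X) = 23
z(a(3, -1))*(-76) = 23*(-76) = -1748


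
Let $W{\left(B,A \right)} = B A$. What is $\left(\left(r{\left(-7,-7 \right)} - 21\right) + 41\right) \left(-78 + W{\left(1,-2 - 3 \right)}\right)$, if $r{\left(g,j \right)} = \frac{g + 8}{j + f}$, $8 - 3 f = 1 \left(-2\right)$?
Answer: $- \frac{18011}{11} \approx -1637.4$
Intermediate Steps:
$f = \frac{10}{3}$ ($f = \frac{8}{3} - \frac{1 \left(-2\right)}{3} = \frac{8}{3} - - \frac{2}{3} = \frac{8}{3} + \frac{2}{3} = \frac{10}{3} \approx 3.3333$)
$r{\left(g,j \right)} = \frac{8 + g}{\frac{10}{3} + j}$ ($r{\left(g,j \right)} = \frac{g + 8}{j + \frac{10}{3}} = \frac{8 + g}{\frac{10}{3} + j}$)
$W{\left(B,A \right)} = A B$
$\left(\left(r{\left(-7,-7 \right)} - 21\right) + 41\right) \left(-78 + W{\left(1,-2 - 3 \right)}\right) = \left(\left(\frac{3 \left(8 - 7\right)}{10 + 3 \left(-7\right)} - 21\right) + 41\right) \left(-78 + \left(-2 - 3\right) 1\right) = \left(\left(3 \frac{1}{10 - 21} \cdot 1 - 21\right) + 41\right) \left(-78 - 5\right) = \left(\left(3 \frac{1}{-11} \cdot 1 - 21\right) + 41\right) \left(-78 - 5\right) = \left(\left(3 \left(- \frac{1}{11}\right) 1 - 21\right) + 41\right) \left(-83\right) = \left(\left(- \frac{3}{11} - 21\right) + 41\right) \left(-83\right) = \left(- \frac{234}{11} + 41\right) \left(-83\right) = \frac{217}{11} \left(-83\right) = - \frac{18011}{11}$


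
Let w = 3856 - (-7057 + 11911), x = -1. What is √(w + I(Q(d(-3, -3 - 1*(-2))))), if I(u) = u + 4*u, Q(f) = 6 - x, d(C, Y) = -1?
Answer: 3*I*√107 ≈ 31.032*I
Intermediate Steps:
Q(f) = 7 (Q(f) = 6 - 1*(-1) = 6 + 1 = 7)
I(u) = 5*u
w = -998 (w = 3856 - 1*4854 = 3856 - 4854 = -998)
√(w + I(Q(d(-3, -3 - 1*(-2))))) = √(-998 + 5*7) = √(-998 + 35) = √(-963) = 3*I*√107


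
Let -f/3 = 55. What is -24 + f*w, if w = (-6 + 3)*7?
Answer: 3441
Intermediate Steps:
f = -165 (f = -3*55 = -165)
w = -21 (w = -3*7 = -21)
-24 + f*w = -24 - 165*(-21) = -24 + 3465 = 3441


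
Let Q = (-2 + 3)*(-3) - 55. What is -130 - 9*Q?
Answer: 392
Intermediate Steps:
Q = -58 (Q = 1*(-3) - 55 = -3 - 55 = -58)
-130 - 9*Q = -130 - 9*(-58) = -130 + 522 = 392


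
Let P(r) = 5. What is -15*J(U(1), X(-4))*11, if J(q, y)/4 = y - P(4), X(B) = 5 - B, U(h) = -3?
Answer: -2640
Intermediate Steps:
J(q, y) = -20 + 4*y (J(q, y) = 4*(y - 1*5) = 4*(y - 5) = 4*(-5 + y) = -20 + 4*y)
-15*J(U(1), X(-4))*11 = -15*(-20 + 4*(5 - 1*(-4)))*11 = -15*(-20 + 4*(5 + 4))*11 = -15*(-20 + 4*9)*11 = -15*(-20 + 36)*11 = -15*16*11 = -240*11 = -2640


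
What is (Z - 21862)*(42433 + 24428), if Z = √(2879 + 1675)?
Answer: -1461715182 + 200583*√506 ≈ -1.4572e+9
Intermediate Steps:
Z = 3*√506 (Z = √4554 = 3*√506 ≈ 67.483)
(Z - 21862)*(42433 + 24428) = (3*√506 - 21862)*(42433 + 24428) = (-21862 + 3*√506)*66861 = -1461715182 + 200583*√506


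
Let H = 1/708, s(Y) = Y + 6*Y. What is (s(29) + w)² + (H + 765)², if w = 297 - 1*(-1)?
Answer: 419171072905/501264 ≈ 8.3623e+5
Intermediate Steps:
s(Y) = 7*Y
H = 1/708 ≈ 0.0014124
w = 298 (w = 297 + 1 = 298)
(s(29) + w)² + (H + 765)² = (7*29 + 298)² + (1/708 + 765)² = (203 + 298)² + (541621/708)² = 501² + 293353307641/501264 = 251001 + 293353307641/501264 = 419171072905/501264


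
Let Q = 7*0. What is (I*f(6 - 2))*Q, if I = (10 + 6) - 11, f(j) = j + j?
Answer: 0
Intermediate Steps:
f(j) = 2*j
I = 5 (I = 16 - 11 = 5)
Q = 0
(I*f(6 - 2))*Q = (5*(2*(6 - 2)))*0 = (5*(2*4))*0 = (5*8)*0 = 40*0 = 0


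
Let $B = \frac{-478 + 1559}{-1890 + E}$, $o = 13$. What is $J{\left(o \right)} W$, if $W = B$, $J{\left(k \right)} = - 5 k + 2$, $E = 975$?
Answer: $\frac{22701}{305} \approx 74.429$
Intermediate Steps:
$J{\left(k \right)} = 2 - 5 k$
$B = - \frac{1081}{915}$ ($B = \frac{-478 + 1559}{-1890 + 975} = \frac{1081}{-915} = 1081 \left(- \frac{1}{915}\right) = - \frac{1081}{915} \approx -1.1814$)
$W = - \frac{1081}{915} \approx -1.1814$
$J{\left(o \right)} W = \left(2 - 65\right) \left(- \frac{1081}{915}\right) = \left(-63\right) \left(- \frac{1081}{915}\right) = \frac{22701}{305}$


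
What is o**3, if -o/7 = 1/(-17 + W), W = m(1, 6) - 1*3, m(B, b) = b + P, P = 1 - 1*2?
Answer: 343/3375 ≈ 0.10163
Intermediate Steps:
P = -1 (P = 1 - 2 = -1)
m(B, b) = -1 + b (m(B, b) = b - 1 = -1 + b)
W = 2 (W = (-1 + 6) - 1*3 = 5 - 3 = 2)
o = 7/15 (o = -7/(-17 + 2) = -7/(-15) = -7*(-1/15) = 7/15 ≈ 0.46667)
o**3 = (7/15)**3 = 343/3375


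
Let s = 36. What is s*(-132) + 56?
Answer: -4696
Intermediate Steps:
s*(-132) + 56 = 36*(-132) + 56 = -4752 + 56 = -4696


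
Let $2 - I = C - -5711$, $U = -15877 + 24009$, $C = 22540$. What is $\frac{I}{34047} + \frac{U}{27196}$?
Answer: $- \frac{9449800}{17806581} \approx -0.53069$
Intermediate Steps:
$U = 8132$
$I = -28249$ ($I = 2 - \left(22540 - -5711\right) = 2 - \left(22540 + 5711\right) = 2 - 28251 = -28249$)
$\frac{I}{34047} + \frac{U}{27196} = - \frac{28249}{34047} + \frac{8132}{27196} = \left(-28249\right) \frac{1}{34047} + 8132 \cdot \frac{1}{27196} = - \frac{2173}{2619} + \frac{2033}{6799} = - \frac{9449800}{17806581}$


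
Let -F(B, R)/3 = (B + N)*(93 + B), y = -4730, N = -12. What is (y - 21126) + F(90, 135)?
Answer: -68678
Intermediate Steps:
F(B, R) = -3*(-12 + B)*(93 + B) (F(B, R) = -3*(B - 12)*(93 + B) = -3*(-12 + B)*(93 + B))
(y - 21126) + F(90, 135) = (-4730 - 21126) + (3348 - 243*90 - 3*90²) = -25856 + (3348 - 21870 - 3*8100) = -25856 + (3348 - 21870 - 24300) = -25856 - 42822 = -68678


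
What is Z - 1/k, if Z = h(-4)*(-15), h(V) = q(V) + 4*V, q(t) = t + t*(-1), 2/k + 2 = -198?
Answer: 340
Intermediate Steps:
k = -1/100 (k = 2/(-2 - 198) = 2/(-200) = 2*(-1/200) = -1/100 ≈ -0.010000)
q(t) = 0 (q(t) = t - t = 0)
h(V) = 4*V (h(V) = 0 + 4*V = 4*V)
Z = 240 (Z = (4*(-4))*(-15) = -16*(-15) = 240)
Z - 1/k = 240 - 1/(-1/100) = 240 - 1*(-100) = 240 + 100 = 340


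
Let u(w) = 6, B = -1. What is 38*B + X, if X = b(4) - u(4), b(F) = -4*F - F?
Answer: -64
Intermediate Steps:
b(F) = -5*F
X = -26 (X = -5*4 - 1*6 = -20 - 6 = -26)
38*B + X = 38*(-1) - 26 = -38 - 26 = -64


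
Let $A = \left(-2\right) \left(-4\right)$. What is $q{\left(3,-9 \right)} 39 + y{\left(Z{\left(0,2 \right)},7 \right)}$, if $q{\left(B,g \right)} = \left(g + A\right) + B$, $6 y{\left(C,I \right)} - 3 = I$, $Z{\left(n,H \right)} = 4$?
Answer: $\frac{239}{3} \approx 79.667$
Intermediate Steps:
$A = 8$
$y{\left(C,I \right)} = \frac{1}{2} + \frac{I}{6}$
$q{\left(B,g \right)} = 8 + B + g$ ($q{\left(B,g \right)} = \left(g + 8\right) + B = \left(8 + g\right) + B = 8 + B + g$)
$q{\left(3,-9 \right)} 39 + y{\left(Z{\left(0,2 \right)},7 \right)} = \left(8 + 3 - 9\right) 39 + \left(\frac{1}{2} + \frac{1}{6} \cdot 7\right) = 2 \cdot 39 + \left(\frac{1}{2} + \frac{7}{6}\right) = 78 + \frac{5}{3} = \frac{239}{3}$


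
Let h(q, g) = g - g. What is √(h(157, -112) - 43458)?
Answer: I*√43458 ≈ 208.47*I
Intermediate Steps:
h(q, g) = 0
√(h(157, -112) - 43458) = √(0 - 43458) = √(-43458) = I*√43458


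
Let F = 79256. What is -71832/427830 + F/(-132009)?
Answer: -7231760828/9412901745 ≈ -0.76828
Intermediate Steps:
-71832/427830 + F/(-132009) = -71832/427830 + 79256/(-132009) = -71832*1/427830 + 79256*(-1/132009) = -11972/71305 - 79256/132009 = -7231760828/9412901745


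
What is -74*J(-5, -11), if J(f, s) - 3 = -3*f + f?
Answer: -962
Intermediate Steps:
J(f, s) = 3 - 2*f (J(f, s) = 3 + (-3*f + f) = 3 - 2*f)
-74*J(-5, -11) = -74*(3 - 2*(-5)) = -74*(3 + 10) = -74*13 = -962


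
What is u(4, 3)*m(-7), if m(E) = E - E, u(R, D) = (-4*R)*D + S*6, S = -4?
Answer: 0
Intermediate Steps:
u(R, D) = -24 - 4*D*R (u(R, D) = (-4*R)*D - 4*6 = -4*D*R - 24 = -24 - 4*D*R)
m(E) = 0
u(4, 3)*m(-7) = (-24 - 4*3*4)*0 = (-24 - 48)*0 = -72*0 = 0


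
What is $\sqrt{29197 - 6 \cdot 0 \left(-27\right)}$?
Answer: $\sqrt{29197} \approx 170.87$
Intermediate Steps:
$\sqrt{29197 - 6 \cdot 0 \left(-27\right)} = \sqrt{29197 - 0} = \sqrt{29197 + 0} = \sqrt{29197}$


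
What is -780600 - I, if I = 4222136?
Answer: -5002736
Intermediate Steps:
-780600 - I = -780600 - 1*4222136 = -780600 - 4222136 = -5002736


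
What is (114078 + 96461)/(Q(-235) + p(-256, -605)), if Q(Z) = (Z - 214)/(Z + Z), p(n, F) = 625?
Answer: 98953330/294199 ≈ 336.35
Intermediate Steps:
Q(Z) = (-214 + Z)/(2*Z) (Q(Z) = (-214 + Z)/((2*Z)) = (-214 + Z)*(1/(2*Z)) = (-214 + Z)/(2*Z))
(114078 + 96461)/(Q(-235) + p(-256, -605)) = (114078 + 96461)/((1/2)*(-214 - 235)/(-235) + 625) = 210539/((1/2)*(-1/235)*(-449) + 625) = 210539/(449/470 + 625) = 210539/(294199/470) = 210539*(470/294199) = 98953330/294199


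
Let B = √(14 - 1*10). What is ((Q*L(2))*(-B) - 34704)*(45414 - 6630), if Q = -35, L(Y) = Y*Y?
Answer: -1335100416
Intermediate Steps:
L(Y) = Y²
B = 2 (B = √(14 - 10) = √4 = 2)
((Q*L(2))*(-B) - 34704)*(45414 - 6630) = ((-35*2²)*(-1*2) - 34704)*(45414 - 6630) = (-35*4*(-2) - 34704)*38784 = (-140*(-2) - 34704)*38784 = (280 - 34704)*38784 = -34424*38784 = -1335100416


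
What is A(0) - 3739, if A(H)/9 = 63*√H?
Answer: -3739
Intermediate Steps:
A(H) = 567*√H (A(H) = 9*(63*√H) = 567*√H)
A(0) - 3739 = 567*√0 - 3739 = 567*0 - 3739 = 0 - 3739 = -3739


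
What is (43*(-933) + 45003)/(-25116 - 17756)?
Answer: -1221/10718 ≈ -0.11392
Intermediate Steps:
(43*(-933) + 45003)/(-25116 - 17756) = (-40119 + 45003)/(-42872) = 4884*(-1/42872) = -1221/10718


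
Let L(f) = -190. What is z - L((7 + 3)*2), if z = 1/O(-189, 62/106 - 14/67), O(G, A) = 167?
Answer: 31731/167 ≈ 190.01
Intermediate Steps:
z = 1/167 ≈ 0.0059880
z - L((7 + 3)*2) = 1/167 - 1*(-190) = 1/167 + 190 = 31731/167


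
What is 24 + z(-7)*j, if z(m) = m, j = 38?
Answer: -242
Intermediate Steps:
24 + z(-7)*j = 24 - 7*38 = 24 - 266 = -242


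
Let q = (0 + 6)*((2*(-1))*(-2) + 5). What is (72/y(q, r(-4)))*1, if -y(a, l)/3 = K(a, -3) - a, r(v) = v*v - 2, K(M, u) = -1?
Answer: 24/55 ≈ 0.43636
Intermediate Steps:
r(v) = -2 + v**2 (r(v) = v**2 - 2 = -2 + v**2)
q = 54 (q = 6*(-2*(-2) + 5) = 6*(4 + 5) = 6*9 = 54)
y(a, l) = 3 + 3*a (y(a, l) = -3*(-1 - a) = 3 + 3*a)
(72/y(q, r(-4)))*1 = (72/(3 + 3*54))*1 = (72/(3 + 162))*1 = (72/165)*1 = (72*(1/165))*1 = (24/55)*1 = 24/55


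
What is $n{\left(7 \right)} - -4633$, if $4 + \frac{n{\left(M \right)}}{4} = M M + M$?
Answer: $4841$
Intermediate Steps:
$n{\left(M \right)} = -16 + 4 M + 4 M^{2}$ ($n{\left(M \right)} = -16 + 4 \left(M M + M\right) = -16 + 4 \left(M^{2} + M\right) = -16 + 4 \left(M + M^{2}\right) = -16 + \left(4 M + 4 M^{2}\right) = -16 + 4 M + 4 M^{2}$)
$n{\left(7 \right)} - -4633 = \left(-16 + 4 \cdot 7 + 4 \cdot 7^{2}\right) - -4633 = \left(-16 + 28 + 4 \cdot 49\right) + 4633 = \left(-16 + 28 + 196\right) + 4633 = 208 + 4633 = 4841$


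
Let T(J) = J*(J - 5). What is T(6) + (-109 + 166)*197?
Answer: 11235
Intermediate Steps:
T(J) = J*(-5 + J)
T(6) + (-109 + 166)*197 = 6*(-5 + 6) + (-109 + 166)*197 = 6*1 + 57*197 = 6 + 11229 = 11235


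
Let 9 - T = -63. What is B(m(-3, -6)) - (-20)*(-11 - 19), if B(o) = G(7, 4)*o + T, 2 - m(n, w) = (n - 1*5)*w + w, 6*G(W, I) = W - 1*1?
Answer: -568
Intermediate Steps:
T = 72 (T = 9 - 1*(-63) = 9 + 63 = 72)
G(W, I) = -⅙ + W/6 (G(W, I) = (W - 1*1)/6 = (W - 1)/6 = (-1 + W)/6 = -⅙ + W/6)
m(n, w) = 2 - w - w*(-5 + n) (m(n, w) = 2 - ((n - 1*5)*w + w) = 2 - ((n - 5)*w + w) = 2 - ((-5 + n)*w + w) = 2 - (w*(-5 + n) + w) = 2 - (w + w*(-5 + n)) = 2 + (-w - w*(-5 + n)) = 2 - w - w*(-5 + n))
B(o) = 72 + o (B(o) = (-⅙ + (⅙)*7)*o + 72 = (-⅙ + 7/6)*o + 72 = 1*o + 72 = o + 72 = 72 + o)
B(m(-3, -6)) - (-20)*(-11 - 19) = (72 + (2 + 4*(-6) - 1*(-3)*(-6))) - (-20)*(-11 - 19) = (72 + (2 - 24 - 18)) - (-20)*(-30) = (72 - 40) - 1*600 = 32 - 600 = -568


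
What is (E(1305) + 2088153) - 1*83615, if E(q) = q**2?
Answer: 3707563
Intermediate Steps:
(E(1305) + 2088153) - 1*83615 = (1305**2 + 2088153) - 1*83615 = (1703025 + 2088153) - 83615 = 3791178 - 83615 = 3707563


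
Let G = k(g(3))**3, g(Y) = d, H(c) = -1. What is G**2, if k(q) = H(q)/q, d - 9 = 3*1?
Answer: 1/2985984 ≈ 3.3490e-7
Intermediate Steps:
d = 12 (d = 9 + 3*1 = 9 + 3 = 12)
g(Y) = 12
k(q) = -1/q
G = -1/1728 (G = (-1/12)**3 = -1/1728 ≈ -0.00057870)
G**2 = (-1/1728)**2 = 1/2985984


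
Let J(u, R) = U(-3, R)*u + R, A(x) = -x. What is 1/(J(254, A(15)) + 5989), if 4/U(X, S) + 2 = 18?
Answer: 2/12075 ≈ 0.00016563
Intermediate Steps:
U(X, S) = 1/4 (U(X, S) = 4/(-2 + 18) = 4/16 = 4*(1/16) = 1/4)
J(u, R) = R + u/4 (J(u, R) = u/4 + R = R + u/4)
1/(J(254, A(15)) + 5989) = 1/((-1*15 + (1/4)*254) + 5989) = 1/((-15 + 127/2) + 5989) = 1/(97/2 + 5989) = 1/(12075/2) = 2/12075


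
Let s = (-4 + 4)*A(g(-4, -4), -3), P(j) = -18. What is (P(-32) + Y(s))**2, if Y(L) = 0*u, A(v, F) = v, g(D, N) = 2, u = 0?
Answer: 324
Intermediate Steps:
s = 0 (s = (-4 + 4)*2 = 0*2 = 0)
Y(L) = 0 (Y(L) = 0*0 = 0)
(P(-32) + Y(s))**2 = (-18 + 0)**2 = (-18)**2 = 324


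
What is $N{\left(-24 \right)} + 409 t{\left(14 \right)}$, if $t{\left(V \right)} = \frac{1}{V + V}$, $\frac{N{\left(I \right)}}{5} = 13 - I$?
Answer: $\frac{5589}{28} \approx 199.61$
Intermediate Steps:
$N{\left(I \right)} = 65 - 5 I$ ($N{\left(I \right)} = 5 \left(13 - I\right) = 65 - 5 I$)
$t{\left(V \right)} = \frac{1}{2 V}$
$N{\left(-24 \right)} + 409 t{\left(14 \right)} = \left(65 - -120\right) + 409 \frac{1}{2 \cdot 14} = \left(65 + 120\right) + 409 \cdot \frac{1}{2} \cdot \frac{1}{14} = 185 + 409 \cdot \frac{1}{28} = 185 + \frac{409}{28} = \frac{5589}{28}$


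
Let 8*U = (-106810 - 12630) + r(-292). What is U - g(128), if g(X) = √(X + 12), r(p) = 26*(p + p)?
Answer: -16828 - 2*√35 ≈ -16840.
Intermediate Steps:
r(p) = 52*p (r(p) = 26*(2*p) = 52*p)
U = -16828 (U = ((-106810 - 12630) + 52*(-292))/8 = (-119440 - 15184)/8 = (⅛)*(-134624) = -16828)
g(X) = √(12 + X)
U - g(128) = -16828 - √(12 + 128) = -16828 - √140 = -16828 - 2*√35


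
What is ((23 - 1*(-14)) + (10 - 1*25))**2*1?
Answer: 484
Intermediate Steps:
((23 - 1*(-14)) + (10 - 1*25))**2*1 = ((23 + 14) + (10 - 25))**2*1 = (37 - 15)**2*1 = 22**2*1 = 484*1 = 484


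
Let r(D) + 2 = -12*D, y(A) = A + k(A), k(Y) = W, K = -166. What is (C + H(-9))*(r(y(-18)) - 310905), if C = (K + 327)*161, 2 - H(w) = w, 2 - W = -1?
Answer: -8057772564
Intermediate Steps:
W = 3 (W = 2 - 1*(-1) = 2 + 1 = 3)
H(w) = 2 - w
k(Y) = 3
y(A) = 3 + A (y(A) = A + 3 = 3 + A)
C = 25921 (C = (-166 + 327)*161 = 161*161 = 25921)
r(D) = -2 - 12*D
(C + H(-9))*(r(y(-18)) - 310905) = (25921 + (2 - 1*(-9)))*((-2 - 12*(3 - 18)) - 310905) = (25921 + (2 + 9))*((-2 - 12*(-15)) - 310905) = (25921 + 11)*((-2 + 180) - 310905) = 25932*(178 - 310905) = 25932*(-310727) = -8057772564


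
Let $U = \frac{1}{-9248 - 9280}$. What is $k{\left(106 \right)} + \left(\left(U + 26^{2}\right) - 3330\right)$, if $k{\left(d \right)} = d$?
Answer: $- \frac{47209345}{18528} \approx -2548.0$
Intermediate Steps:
$U = - \frac{1}{18528}$ ($U = \frac{1}{-18528} = - \frac{1}{18528} \approx -5.3972 \cdot 10^{-5}$)
$k{\left(106 \right)} + \left(\left(U + 26^{2}\right) - 3330\right) = 106 - \left(\frac{61698241}{18528} - 676\right) = 106 + \left(\left(- \frac{1}{18528} + 676\right) - 3330\right) = 106 + \left(\frac{12524927}{18528} - 3330\right) = 106 - \frac{49173313}{18528} = - \frac{47209345}{18528}$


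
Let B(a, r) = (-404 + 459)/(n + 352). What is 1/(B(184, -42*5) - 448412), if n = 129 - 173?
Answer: -28/12555531 ≈ -2.2301e-6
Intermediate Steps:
n = -44
B(a, r) = 5/28 (B(a, r) = (-404 + 459)/(-44 + 352) = 55/308 = 55*(1/308) = 5/28)
1/(B(184, -42*5) - 448412) = 1/(5/28 - 448412) = 1/(-12555531/28) = -28/12555531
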